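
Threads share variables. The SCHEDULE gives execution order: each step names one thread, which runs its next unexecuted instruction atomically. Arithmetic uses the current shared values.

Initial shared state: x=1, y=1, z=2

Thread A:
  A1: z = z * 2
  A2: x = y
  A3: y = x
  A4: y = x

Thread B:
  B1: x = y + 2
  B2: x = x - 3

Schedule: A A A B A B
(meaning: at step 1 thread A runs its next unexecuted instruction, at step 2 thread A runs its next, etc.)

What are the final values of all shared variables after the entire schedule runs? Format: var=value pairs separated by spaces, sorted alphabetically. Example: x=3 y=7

Answer: x=0 y=3 z=4

Derivation:
Step 1: thread A executes A1 (z = z * 2). Shared: x=1 y=1 z=4. PCs: A@1 B@0
Step 2: thread A executes A2 (x = y). Shared: x=1 y=1 z=4. PCs: A@2 B@0
Step 3: thread A executes A3 (y = x). Shared: x=1 y=1 z=4. PCs: A@3 B@0
Step 4: thread B executes B1 (x = y + 2). Shared: x=3 y=1 z=4. PCs: A@3 B@1
Step 5: thread A executes A4 (y = x). Shared: x=3 y=3 z=4. PCs: A@4 B@1
Step 6: thread B executes B2 (x = x - 3). Shared: x=0 y=3 z=4. PCs: A@4 B@2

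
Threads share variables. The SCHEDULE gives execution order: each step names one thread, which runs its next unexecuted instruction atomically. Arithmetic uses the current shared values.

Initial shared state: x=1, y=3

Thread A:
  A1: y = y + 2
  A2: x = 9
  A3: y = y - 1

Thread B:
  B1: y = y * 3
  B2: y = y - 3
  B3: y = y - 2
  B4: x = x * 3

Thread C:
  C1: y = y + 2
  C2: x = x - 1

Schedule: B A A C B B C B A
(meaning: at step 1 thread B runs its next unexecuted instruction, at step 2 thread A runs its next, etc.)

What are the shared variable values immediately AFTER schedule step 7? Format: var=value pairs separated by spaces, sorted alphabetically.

Step 1: thread B executes B1 (y = y * 3). Shared: x=1 y=9. PCs: A@0 B@1 C@0
Step 2: thread A executes A1 (y = y + 2). Shared: x=1 y=11. PCs: A@1 B@1 C@0
Step 3: thread A executes A2 (x = 9). Shared: x=9 y=11. PCs: A@2 B@1 C@0
Step 4: thread C executes C1 (y = y + 2). Shared: x=9 y=13. PCs: A@2 B@1 C@1
Step 5: thread B executes B2 (y = y - 3). Shared: x=9 y=10. PCs: A@2 B@2 C@1
Step 6: thread B executes B3 (y = y - 2). Shared: x=9 y=8. PCs: A@2 B@3 C@1
Step 7: thread C executes C2 (x = x - 1). Shared: x=8 y=8. PCs: A@2 B@3 C@2

Answer: x=8 y=8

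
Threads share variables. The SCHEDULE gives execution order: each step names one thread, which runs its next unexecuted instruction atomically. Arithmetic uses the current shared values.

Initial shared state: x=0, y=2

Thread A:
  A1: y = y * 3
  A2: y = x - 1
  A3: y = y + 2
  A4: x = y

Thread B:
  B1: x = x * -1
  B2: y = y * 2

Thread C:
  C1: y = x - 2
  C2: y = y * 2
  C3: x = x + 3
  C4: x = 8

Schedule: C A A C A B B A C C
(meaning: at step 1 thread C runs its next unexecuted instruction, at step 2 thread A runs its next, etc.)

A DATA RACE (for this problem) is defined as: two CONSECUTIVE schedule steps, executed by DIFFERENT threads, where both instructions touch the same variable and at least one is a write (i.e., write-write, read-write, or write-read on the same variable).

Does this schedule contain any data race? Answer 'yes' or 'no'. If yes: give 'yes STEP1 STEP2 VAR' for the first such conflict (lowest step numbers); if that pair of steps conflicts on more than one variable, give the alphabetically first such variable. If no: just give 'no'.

Steps 1,2: C(y = x - 2) vs A(y = y * 3). RACE on y (W-W).
Steps 2,3: same thread (A). No race.
Steps 3,4: A(y = x - 1) vs C(y = y * 2). RACE on y (W-W).
Steps 4,5: C(y = y * 2) vs A(y = y + 2). RACE on y (W-W).
Steps 5,6: A(r=y,w=y) vs B(r=x,w=x). No conflict.
Steps 6,7: same thread (B). No race.
Steps 7,8: B(y = y * 2) vs A(x = y). RACE on y (W-R).
Steps 8,9: A(x = y) vs C(x = x + 3). RACE on x (W-W).
Steps 9,10: same thread (C). No race.
First conflict at steps 1,2.

Answer: yes 1 2 y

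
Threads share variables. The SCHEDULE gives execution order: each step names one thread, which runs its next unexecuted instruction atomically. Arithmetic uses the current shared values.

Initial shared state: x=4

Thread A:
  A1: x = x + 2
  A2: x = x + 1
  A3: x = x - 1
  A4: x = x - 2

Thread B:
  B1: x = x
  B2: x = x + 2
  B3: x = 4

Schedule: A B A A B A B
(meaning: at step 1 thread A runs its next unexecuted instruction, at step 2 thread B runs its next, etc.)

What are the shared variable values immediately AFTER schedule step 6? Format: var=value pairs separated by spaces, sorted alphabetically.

Answer: x=6

Derivation:
Step 1: thread A executes A1 (x = x + 2). Shared: x=6. PCs: A@1 B@0
Step 2: thread B executes B1 (x = x). Shared: x=6. PCs: A@1 B@1
Step 3: thread A executes A2 (x = x + 1). Shared: x=7. PCs: A@2 B@1
Step 4: thread A executes A3 (x = x - 1). Shared: x=6. PCs: A@3 B@1
Step 5: thread B executes B2 (x = x + 2). Shared: x=8. PCs: A@3 B@2
Step 6: thread A executes A4 (x = x - 2). Shared: x=6. PCs: A@4 B@2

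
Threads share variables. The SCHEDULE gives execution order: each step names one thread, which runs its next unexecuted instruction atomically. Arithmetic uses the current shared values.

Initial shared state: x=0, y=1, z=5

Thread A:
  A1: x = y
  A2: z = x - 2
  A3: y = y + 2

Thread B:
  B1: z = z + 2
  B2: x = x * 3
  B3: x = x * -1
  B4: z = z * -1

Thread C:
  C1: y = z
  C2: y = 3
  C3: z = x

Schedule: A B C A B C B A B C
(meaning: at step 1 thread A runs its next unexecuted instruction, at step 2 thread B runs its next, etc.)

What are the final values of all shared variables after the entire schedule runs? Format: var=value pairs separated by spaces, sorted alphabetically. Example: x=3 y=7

Step 1: thread A executes A1 (x = y). Shared: x=1 y=1 z=5. PCs: A@1 B@0 C@0
Step 2: thread B executes B1 (z = z + 2). Shared: x=1 y=1 z=7. PCs: A@1 B@1 C@0
Step 3: thread C executes C1 (y = z). Shared: x=1 y=7 z=7. PCs: A@1 B@1 C@1
Step 4: thread A executes A2 (z = x - 2). Shared: x=1 y=7 z=-1. PCs: A@2 B@1 C@1
Step 5: thread B executes B2 (x = x * 3). Shared: x=3 y=7 z=-1. PCs: A@2 B@2 C@1
Step 6: thread C executes C2 (y = 3). Shared: x=3 y=3 z=-1. PCs: A@2 B@2 C@2
Step 7: thread B executes B3 (x = x * -1). Shared: x=-3 y=3 z=-1. PCs: A@2 B@3 C@2
Step 8: thread A executes A3 (y = y + 2). Shared: x=-3 y=5 z=-1. PCs: A@3 B@3 C@2
Step 9: thread B executes B4 (z = z * -1). Shared: x=-3 y=5 z=1. PCs: A@3 B@4 C@2
Step 10: thread C executes C3 (z = x). Shared: x=-3 y=5 z=-3. PCs: A@3 B@4 C@3

Answer: x=-3 y=5 z=-3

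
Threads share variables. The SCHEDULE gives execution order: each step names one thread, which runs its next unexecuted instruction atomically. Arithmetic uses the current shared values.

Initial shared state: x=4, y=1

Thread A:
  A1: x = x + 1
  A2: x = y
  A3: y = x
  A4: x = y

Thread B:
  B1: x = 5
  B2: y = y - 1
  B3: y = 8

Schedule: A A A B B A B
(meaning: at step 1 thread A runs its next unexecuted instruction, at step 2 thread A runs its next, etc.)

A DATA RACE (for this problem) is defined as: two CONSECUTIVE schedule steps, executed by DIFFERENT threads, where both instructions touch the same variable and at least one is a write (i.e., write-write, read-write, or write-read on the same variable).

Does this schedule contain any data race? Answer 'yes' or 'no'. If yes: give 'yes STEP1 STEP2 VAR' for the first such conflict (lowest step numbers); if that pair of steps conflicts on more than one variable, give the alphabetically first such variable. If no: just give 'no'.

Steps 1,2: same thread (A). No race.
Steps 2,3: same thread (A). No race.
Steps 3,4: A(y = x) vs B(x = 5). RACE on x (R-W).
Steps 4,5: same thread (B). No race.
Steps 5,6: B(y = y - 1) vs A(x = y). RACE on y (W-R).
Steps 6,7: A(x = y) vs B(y = 8). RACE on y (R-W).
First conflict at steps 3,4.

Answer: yes 3 4 x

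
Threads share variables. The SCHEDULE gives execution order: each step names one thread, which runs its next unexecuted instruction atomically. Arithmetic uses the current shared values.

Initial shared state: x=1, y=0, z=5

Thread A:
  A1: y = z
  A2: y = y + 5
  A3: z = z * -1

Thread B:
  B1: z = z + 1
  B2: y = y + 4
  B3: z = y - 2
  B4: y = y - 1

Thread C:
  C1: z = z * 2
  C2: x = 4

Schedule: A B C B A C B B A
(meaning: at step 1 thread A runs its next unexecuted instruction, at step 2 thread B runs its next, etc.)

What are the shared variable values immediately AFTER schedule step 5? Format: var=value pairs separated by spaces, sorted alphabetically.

Answer: x=1 y=14 z=12

Derivation:
Step 1: thread A executes A1 (y = z). Shared: x=1 y=5 z=5. PCs: A@1 B@0 C@0
Step 2: thread B executes B1 (z = z + 1). Shared: x=1 y=5 z=6. PCs: A@1 B@1 C@0
Step 3: thread C executes C1 (z = z * 2). Shared: x=1 y=5 z=12. PCs: A@1 B@1 C@1
Step 4: thread B executes B2 (y = y + 4). Shared: x=1 y=9 z=12. PCs: A@1 B@2 C@1
Step 5: thread A executes A2 (y = y + 5). Shared: x=1 y=14 z=12. PCs: A@2 B@2 C@1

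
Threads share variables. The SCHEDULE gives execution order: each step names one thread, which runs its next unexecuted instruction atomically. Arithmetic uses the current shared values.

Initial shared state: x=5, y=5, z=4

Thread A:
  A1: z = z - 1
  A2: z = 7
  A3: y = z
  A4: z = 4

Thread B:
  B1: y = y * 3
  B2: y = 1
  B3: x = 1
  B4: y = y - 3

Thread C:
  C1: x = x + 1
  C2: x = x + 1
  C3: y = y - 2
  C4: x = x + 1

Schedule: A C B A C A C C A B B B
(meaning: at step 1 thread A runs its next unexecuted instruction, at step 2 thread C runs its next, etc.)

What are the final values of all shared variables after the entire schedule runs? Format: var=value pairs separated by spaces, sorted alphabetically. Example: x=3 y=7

Answer: x=1 y=-2 z=4

Derivation:
Step 1: thread A executes A1 (z = z - 1). Shared: x=5 y=5 z=3. PCs: A@1 B@0 C@0
Step 2: thread C executes C1 (x = x + 1). Shared: x=6 y=5 z=3. PCs: A@1 B@0 C@1
Step 3: thread B executes B1 (y = y * 3). Shared: x=6 y=15 z=3. PCs: A@1 B@1 C@1
Step 4: thread A executes A2 (z = 7). Shared: x=6 y=15 z=7. PCs: A@2 B@1 C@1
Step 5: thread C executes C2 (x = x + 1). Shared: x=7 y=15 z=7. PCs: A@2 B@1 C@2
Step 6: thread A executes A3 (y = z). Shared: x=7 y=7 z=7. PCs: A@3 B@1 C@2
Step 7: thread C executes C3 (y = y - 2). Shared: x=7 y=5 z=7. PCs: A@3 B@1 C@3
Step 8: thread C executes C4 (x = x + 1). Shared: x=8 y=5 z=7. PCs: A@3 B@1 C@4
Step 9: thread A executes A4 (z = 4). Shared: x=8 y=5 z=4. PCs: A@4 B@1 C@4
Step 10: thread B executes B2 (y = 1). Shared: x=8 y=1 z=4. PCs: A@4 B@2 C@4
Step 11: thread B executes B3 (x = 1). Shared: x=1 y=1 z=4. PCs: A@4 B@3 C@4
Step 12: thread B executes B4 (y = y - 3). Shared: x=1 y=-2 z=4. PCs: A@4 B@4 C@4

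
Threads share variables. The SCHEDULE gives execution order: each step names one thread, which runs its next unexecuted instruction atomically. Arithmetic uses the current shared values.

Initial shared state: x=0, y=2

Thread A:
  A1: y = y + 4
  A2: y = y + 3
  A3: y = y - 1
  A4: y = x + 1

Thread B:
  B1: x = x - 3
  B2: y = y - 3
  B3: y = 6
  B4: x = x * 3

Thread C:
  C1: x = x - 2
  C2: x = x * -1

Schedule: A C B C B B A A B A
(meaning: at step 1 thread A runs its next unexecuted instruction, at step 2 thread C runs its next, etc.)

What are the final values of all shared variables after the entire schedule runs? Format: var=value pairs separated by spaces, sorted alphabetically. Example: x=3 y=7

Step 1: thread A executes A1 (y = y + 4). Shared: x=0 y=6. PCs: A@1 B@0 C@0
Step 2: thread C executes C1 (x = x - 2). Shared: x=-2 y=6. PCs: A@1 B@0 C@1
Step 3: thread B executes B1 (x = x - 3). Shared: x=-5 y=6. PCs: A@1 B@1 C@1
Step 4: thread C executes C2 (x = x * -1). Shared: x=5 y=6. PCs: A@1 B@1 C@2
Step 5: thread B executes B2 (y = y - 3). Shared: x=5 y=3. PCs: A@1 B@2 C@2
Step 6: thread B executes B3 (y = 6). Shared: x=5 y=6. PCs: A@1 B@3 C@2
Step 7: thread A executes A2 (y = y + 3). Shared: x=5 y=9. PCs: A@2 B@3 C@2
Step 8: thread A executes A3 (y = y - 1). Shared: x=5 y=8. PCs: A@3 B@3 C@2
Step 9: thread B executes B4 (x = x * 3). Shared: x=15 y=8. PCs: A@3 B@4 C@2
Step 10: thread A executes A4 (y = x + 1). Shared: x=15 y=16. PCs: A@4 B@4 C@2

Answer: x=15 y=16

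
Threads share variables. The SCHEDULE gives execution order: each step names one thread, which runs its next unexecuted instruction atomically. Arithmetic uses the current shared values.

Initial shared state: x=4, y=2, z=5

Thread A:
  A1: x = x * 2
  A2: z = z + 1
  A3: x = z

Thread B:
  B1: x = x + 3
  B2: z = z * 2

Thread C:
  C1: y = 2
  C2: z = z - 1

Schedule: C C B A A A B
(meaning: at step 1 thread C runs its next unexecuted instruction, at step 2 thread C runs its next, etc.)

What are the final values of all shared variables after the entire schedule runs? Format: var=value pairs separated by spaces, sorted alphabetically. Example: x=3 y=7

Step 1: thread C executes C1 (y = 2). Shared: x=4 y=2 z=5. PCs: A@0 B@0 C@1
Step 2: thread C executes C2 (z = z - 1). Shared: x=4 y=2 z=4. PCs: A@0 B@0 C@2
Step 3: thread B executes B1 (x = x + 3). Shared: x=7 y=2 z=4. PCs: A@0 B@1 C@2
Step 4: thread A executes A1 (x = x * 2). Shared: x=14 y=2 z=4. PCs: A@1 B@1 C@2
Step 5: thread A executes A2 (z = z + 1). Shared: x=14 y=2 z=5. PCs: A@2 B@1 C@2
Step 6: thread A executes A3 (x = z). Shared: x=5 y=2 z=5. PCs: A@3 B@1 C@2
Step 7: thread B executes B2 (z = z * 2). Shared: x=5 y=2 z=10. PCs: A@3 B@2 C@2

Answer: x=5 y=2 z=10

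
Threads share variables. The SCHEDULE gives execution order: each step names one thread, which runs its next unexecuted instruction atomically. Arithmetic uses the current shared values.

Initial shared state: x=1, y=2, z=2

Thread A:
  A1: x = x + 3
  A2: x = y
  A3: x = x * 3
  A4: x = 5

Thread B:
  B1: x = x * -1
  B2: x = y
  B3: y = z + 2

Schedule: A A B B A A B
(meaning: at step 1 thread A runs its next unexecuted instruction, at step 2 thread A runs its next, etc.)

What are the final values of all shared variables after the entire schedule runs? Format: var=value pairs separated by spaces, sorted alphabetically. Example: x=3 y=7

Answer: x=5 y=4 z=2

Derivation:
Step 1: thread A executes A1 (x = x + 3). Shared: x=4 y=2 z=2. PCs: A@1 B@0
Step 2: thread A executes A2 (x = y). Shared: x=2 y=2 z=2. PCs: A@2 B@0
Step 3: thread B executes B1 (x = x * -1). Shared: x=-2 y=2 z=2. PCs: A@2 B@1
Step 4: thread B executes B2 (x = y). Shared: x=2 y=2 z=2. PCs: A@2 B@2
Step 5: thread A executes A3 (x = x * 3). Shared: x=6 y=2 z=2. PCs: A@3 B@2
Step 6: thread A executes A4 (x = 5). Shared: x=5 y=2 z=2. PCs: A@4 B@2
Step 7: thread B executes B3 (y = z + 2). Shared: x=5 y=4 z=2. PCs: A@4 B@3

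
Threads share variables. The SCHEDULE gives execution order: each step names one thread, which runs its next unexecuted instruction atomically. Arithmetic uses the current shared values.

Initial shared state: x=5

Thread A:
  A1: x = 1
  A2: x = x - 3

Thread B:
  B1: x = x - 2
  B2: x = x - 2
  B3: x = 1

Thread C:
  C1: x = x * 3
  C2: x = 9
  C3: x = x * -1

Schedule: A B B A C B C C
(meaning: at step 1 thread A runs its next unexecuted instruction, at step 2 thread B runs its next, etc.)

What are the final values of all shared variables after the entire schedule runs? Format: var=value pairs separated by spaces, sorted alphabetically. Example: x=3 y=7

Step 1: thread A executes A1 (x = 1). Shared: x=1. PCs: A@1 B@0 C@0
Step 2: thread B executes B1 (x = x - 2). Shared: x=-1. PCs: A@1 B@1 C@0
Step 3: thread B executes B2 (x = x - 2). Shared: x=-3. PCs: A@1 B@2 C@0
Step 4: thread A executes A2 (x = x - 3). Shared: x=-6. PCs: A@2 B@2 C@0
Step 5: thread C executes C1 (x = x * 3). Shared: x=-18. PCs: A@2 B@2 C@1
Step 6: thread B executes B3 (x = 1). Shared: x=1. PCs: A@2 B@3 C@1
Step 7: thread C executes C2 (x = 9). Shared: x=9. PCs: A@2 B@3 C@2
Step 8: thread C executes C3 (x = x * -1). Shared: x=-9. PCs: A@2 B@3 C@3

Answer: x=-9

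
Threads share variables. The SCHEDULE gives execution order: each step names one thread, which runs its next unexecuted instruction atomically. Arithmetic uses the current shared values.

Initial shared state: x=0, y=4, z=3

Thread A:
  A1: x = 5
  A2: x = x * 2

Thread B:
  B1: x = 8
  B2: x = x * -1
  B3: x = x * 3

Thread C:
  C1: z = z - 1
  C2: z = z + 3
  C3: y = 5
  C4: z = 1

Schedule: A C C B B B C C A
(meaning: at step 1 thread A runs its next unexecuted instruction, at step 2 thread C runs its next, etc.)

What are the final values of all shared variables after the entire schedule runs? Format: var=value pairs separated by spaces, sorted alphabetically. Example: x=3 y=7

Step 1: thread A executes A1 (x = 5). Shared: x=5 y=4 z=3. PCs: A@1 B@0 C@0
Step 2: thread C executes C1 (z = z - 1). Shared: x=5 y=4 z=2. PCs: A@1 B@0 C@1
Step 3: thread C executes C2 (z = z + 3). Shared: x=5 y=4 z=5. PCs: A@1 B@0 C@2
Step 4: thread B executes B1 (x = 8). Shared: x=8 y=4 z=5. PCs: A@1 B@1 C@2
Step 5: thread B executes B2 (x = x * -1). Shared: x=-8 y=4 z=5. PCs: A@1 B@2 C@2
Step 6: thread B executes B3 (x = x * 3). Shared: x=-24 y=4 z=5. PCs: A@1 B@3 C@2
Step 7: thread C executes C3 (y = 5). Shared: x=-24 y=5 z=5. PCs: A@1 B@3 C@3
Step 8: thread C executes C4 (z = 1). Shared: x=-24 y=5 z=1. PCs: A@1 B@3 C@4
Step 9: thread A executes A2 (x = x * 2). Shared: x=-48 y=5 z=1. PCs: A@2 B@3 C@4

Answer: x=-48 y=5 z=1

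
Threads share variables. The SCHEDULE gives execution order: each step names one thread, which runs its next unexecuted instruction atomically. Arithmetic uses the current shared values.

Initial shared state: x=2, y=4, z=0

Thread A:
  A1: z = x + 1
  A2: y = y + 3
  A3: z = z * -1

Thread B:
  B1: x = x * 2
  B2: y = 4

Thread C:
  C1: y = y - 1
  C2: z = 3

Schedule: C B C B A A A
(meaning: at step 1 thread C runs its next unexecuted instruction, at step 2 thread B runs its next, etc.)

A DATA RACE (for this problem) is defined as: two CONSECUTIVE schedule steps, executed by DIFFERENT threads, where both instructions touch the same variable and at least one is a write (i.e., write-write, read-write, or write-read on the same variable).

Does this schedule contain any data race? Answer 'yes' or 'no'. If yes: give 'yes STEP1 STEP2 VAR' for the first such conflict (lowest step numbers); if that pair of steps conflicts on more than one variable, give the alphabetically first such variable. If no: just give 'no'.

Steps 1,2: C(r=y,w=y) vs B(r=x,w=x). No conflict.
Steps 2,3: B(r=x,w=x) vs C(r=-,w=z). No conflict.
Steps 3,4: C(r=-,w=z) vs B(r=-,w=y). No conflict.
Steps 4,5: B(r=-,w=y) vs A(r=x,w=z). No conflict.
Steps 5,6: same thread (A). No race.
Steps 6,7: same thread (A). No race.

Answer: no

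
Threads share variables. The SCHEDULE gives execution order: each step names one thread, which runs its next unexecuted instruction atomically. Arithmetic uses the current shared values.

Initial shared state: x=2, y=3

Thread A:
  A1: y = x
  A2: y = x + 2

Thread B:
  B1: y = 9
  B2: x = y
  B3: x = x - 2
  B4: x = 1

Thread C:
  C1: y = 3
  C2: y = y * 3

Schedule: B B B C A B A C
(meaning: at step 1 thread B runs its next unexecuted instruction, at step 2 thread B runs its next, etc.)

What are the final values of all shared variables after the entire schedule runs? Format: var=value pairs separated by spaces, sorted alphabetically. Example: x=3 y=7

Step 1: thread B executes B1 (y = 9). Shared: x=2 y=9. PCs: A@0 B@1 C@0
Step 2: thread B executes B2 (x = y). Shared: x=9 y=9. PCs: A@0 B@2 C@0
Step 3: thread B executes B3 (x = x - 2). Shared: x=7 y=9. PCs: A@0 B@3 C@0
Step 4: thread C executes C1 (y = 3). Shared: x=7 y=3. PCs: A@0 B@3 C@1
Step 5: thread A executes A1 (y = x). Shared: x=7 y=7. PCs: A@1 B@3 C@1
Step 6: thread B executes B4 (x = 1). Shared: x=1 y=7. PCs: A@1 B@4 C@1
Step 7: thread A executes A2 (y = x + 2). Shared: x=1 y=3. PCs: A@2 B@4 C@1
Step 8: thread C executes C2 (y = y * 3). Shared: x=1 y=9. PCs: A@2 B@4 C@2

Answer: x=1 y=9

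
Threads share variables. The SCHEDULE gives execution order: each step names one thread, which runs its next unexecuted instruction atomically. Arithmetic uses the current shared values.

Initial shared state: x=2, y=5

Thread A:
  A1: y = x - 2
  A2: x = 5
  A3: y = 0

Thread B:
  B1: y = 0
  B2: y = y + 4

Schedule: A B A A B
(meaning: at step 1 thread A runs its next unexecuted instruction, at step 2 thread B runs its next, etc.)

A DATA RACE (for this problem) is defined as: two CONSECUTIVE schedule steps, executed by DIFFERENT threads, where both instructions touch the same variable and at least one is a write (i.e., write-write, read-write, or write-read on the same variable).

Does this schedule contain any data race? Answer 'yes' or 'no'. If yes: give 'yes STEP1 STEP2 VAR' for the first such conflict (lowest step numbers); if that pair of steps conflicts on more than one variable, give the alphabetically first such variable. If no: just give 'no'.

Answer: yes 1 2 y

Derivation:
Steps 1,2: A(y = x - 2) vs B(y = 0). RACE on y (W-W).
Steps 2,3: B(r=-,w=y) vs A(r=-,w=x). No conflict.
Steps 3,4: same thread (A). No race.
Steps 4,5: A(y = 0) vs B(y = y + 4). RACE on y (W-W).
First conflict at steps 1,2.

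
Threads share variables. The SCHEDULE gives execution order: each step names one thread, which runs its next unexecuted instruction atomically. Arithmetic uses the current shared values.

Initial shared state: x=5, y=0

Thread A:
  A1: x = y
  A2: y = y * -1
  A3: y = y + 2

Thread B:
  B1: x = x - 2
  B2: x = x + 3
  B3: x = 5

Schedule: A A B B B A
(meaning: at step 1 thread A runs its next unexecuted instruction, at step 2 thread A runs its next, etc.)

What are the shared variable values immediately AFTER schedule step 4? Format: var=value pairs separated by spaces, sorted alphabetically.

Step 1: thread A executes A1 (x = y). Shared: x=0 y=0. PCs: A@1 B@0
Step 2: thread A executes A2 (y = y * -1). Shared: x=0 y=0. PCs: A@2 B@0
Step 3: thread B executes B1 (x = x - 2). Shared: x=-2 y=0. PCs: A@2 B@1
Step 4: thread B executes B2 (x = x + 3). Shared: x=1 y=0. PCs: A@2 B@2

Answer: x=1 y=0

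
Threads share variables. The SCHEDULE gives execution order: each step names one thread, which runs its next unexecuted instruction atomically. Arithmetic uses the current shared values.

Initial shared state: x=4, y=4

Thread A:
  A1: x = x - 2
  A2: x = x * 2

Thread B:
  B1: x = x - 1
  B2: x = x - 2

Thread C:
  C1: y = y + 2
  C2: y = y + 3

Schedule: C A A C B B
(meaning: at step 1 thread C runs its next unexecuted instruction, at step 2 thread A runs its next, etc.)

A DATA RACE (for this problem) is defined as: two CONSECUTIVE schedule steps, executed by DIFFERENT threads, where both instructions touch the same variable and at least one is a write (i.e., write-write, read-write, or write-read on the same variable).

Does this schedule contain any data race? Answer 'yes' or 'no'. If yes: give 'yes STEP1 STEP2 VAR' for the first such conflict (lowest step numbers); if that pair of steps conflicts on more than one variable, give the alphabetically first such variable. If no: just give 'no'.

Answer: no

Derivation:
Steps 1,2: C(r=y,w=y) vs A(r=x,w=x). No conflict.
Steps 2,3: same thread (A). No race.
Steps 3,4: A(r=x,w=x) vs C(r=y,w=y). No conflict.
Steps 4,5: C(r=y,w=y) vs B(r=x,w=x). No conflict.
Steps 5,6: same thread (B). No race.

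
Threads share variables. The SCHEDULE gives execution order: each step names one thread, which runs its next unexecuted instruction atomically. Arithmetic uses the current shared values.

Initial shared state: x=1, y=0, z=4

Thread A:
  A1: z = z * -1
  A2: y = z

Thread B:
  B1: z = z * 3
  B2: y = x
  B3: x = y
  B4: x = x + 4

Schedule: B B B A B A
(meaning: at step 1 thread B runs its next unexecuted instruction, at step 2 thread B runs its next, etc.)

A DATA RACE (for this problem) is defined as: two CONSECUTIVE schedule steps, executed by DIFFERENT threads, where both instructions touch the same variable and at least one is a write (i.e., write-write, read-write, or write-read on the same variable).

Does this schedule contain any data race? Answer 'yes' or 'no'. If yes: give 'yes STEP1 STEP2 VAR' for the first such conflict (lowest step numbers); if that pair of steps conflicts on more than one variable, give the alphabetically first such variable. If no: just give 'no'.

Answer: no

Derivation:
Steps 1,2: same thread (B). No race.
Steps 2,3: same thread (B). No race.
Steps 3,4: B(r=y,w=x) vs A(r=z,w=z). No conflict.
Steps 4,5: A(r=z,w=z) vs B(r=x,w=x). No conflict.
Steps 5,6: B(r=x,w=x) vs A(r=z,w=y). No conflict.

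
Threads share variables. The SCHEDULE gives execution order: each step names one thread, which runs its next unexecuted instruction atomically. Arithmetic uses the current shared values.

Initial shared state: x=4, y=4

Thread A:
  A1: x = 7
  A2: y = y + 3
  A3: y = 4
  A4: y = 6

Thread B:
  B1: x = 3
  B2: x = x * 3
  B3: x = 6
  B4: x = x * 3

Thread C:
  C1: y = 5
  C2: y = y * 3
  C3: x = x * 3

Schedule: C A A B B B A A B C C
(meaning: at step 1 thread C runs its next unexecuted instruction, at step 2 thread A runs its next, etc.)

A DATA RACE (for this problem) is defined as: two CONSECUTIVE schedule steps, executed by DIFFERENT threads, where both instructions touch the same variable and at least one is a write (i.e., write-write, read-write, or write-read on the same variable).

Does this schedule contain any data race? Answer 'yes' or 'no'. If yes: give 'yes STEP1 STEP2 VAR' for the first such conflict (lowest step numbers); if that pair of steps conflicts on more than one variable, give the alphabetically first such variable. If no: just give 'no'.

Steps 1,2: C(r=-,w=y) vs A(r=-,w=x). No conflict.
Steps 2,3: same thread (A). No race.
Steps 3,4: A(r=y,w=y) vs B(r=-,w=x). No conflict.
Steps 4,5: same thread (B). No race.
Steps 5,6: same thread (B). No race.
Steps 6,7: B(r=-,w=x) vs A(r=-,w=y). No conflict.
Steps 7,8: same thread (A). No race.
Steps 8,9: A(r=-,w=y) vs B(r=x,w=x). No conflict.
Steps 9,10: B(r=x,w=x) vs C(r=y,w=y). No conflict.
Steps 10,11: same thread (C). No race.

Answer: no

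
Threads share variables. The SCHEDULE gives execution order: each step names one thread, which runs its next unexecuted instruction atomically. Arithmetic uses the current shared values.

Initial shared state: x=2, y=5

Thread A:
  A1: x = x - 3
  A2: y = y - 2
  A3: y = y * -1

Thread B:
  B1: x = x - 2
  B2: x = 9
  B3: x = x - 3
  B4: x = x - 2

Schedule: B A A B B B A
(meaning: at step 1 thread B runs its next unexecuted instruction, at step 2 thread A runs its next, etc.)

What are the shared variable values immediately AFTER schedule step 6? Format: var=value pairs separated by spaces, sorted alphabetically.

Step 1: thread B executes B1 (x = x - 2). Shared: x=0 y=5. PCs: A@0 B@1
Step 2: thread A executes A1 (x = x - 3). Shared: x=-3 y=5. PCs: A@1 B@1
Step 3: thread A executes A2 (y = y - 2). Shared: x=-3 y=3. PCs: A@2 B@1
Step 4: thread B executes B2 (x = 9). Shared: x=9 y=3. PCs: A@2 B@2
Step 5: thread B executes B3 (x = x - 3). Shared: x=6 y=3. PCs: A@2 B@3
Step 6: thread B executes B4 (x = x - 2). Shared: x=4 y=3. PCs: A@2 B@4

Answer: x=4 y=3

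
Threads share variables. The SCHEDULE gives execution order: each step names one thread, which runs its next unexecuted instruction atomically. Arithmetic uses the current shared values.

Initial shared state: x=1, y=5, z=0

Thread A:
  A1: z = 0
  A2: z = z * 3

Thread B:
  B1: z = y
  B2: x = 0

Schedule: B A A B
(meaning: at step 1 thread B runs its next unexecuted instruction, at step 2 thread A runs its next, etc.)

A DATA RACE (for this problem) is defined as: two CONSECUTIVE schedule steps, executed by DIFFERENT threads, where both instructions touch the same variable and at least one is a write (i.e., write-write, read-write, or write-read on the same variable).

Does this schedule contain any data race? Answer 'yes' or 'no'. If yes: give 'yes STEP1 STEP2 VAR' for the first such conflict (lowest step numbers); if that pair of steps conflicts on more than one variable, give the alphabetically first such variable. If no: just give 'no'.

Answer: yes 1 2 z

Derivation:
Steps 1,2: B(z = y) vs A(z = 0). RACE on z (W-W).
Steps 2,3: same thread (A). No race.
Steps 3,4: A(r=z,w=z) vs B(r=-,w=x). No conflict.
First conflict at steps 1,2.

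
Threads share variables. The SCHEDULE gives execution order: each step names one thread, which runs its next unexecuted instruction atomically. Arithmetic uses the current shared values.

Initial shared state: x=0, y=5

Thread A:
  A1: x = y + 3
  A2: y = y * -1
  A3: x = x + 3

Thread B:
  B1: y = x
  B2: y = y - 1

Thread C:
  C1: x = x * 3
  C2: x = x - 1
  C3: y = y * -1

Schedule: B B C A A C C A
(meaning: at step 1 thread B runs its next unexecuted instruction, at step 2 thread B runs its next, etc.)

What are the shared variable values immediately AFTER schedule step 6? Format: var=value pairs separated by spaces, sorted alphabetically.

Step 1: thread B executes B1 (y = x). Shared: x=0 y=0. PCs: A@0 B@1 C@0
Step 2: thread B executes B2 (y = y - 1). Shared: x=0 y=-1. PCs: A@0 B@2 C@0
Step 3: thread C executes C1 (x = x * 3). Shared: x=0 y=-1. PCs: A@0 B@2 C@1
Step 4: thread A executes A1 (x = y + 3). Shared: x=2 y=-1. PCs: A@1 B@2 C@1
Step 5: thread A executes A2 (y = y * -1). Shared: x=2 y=1. PCs: A@2 B@2 C@1
Step 6: thread C executes C2 (x = x - 1). Shared: x=1 y=1. PCs: A@2 B@2 C@2

Answer: x=1 y=1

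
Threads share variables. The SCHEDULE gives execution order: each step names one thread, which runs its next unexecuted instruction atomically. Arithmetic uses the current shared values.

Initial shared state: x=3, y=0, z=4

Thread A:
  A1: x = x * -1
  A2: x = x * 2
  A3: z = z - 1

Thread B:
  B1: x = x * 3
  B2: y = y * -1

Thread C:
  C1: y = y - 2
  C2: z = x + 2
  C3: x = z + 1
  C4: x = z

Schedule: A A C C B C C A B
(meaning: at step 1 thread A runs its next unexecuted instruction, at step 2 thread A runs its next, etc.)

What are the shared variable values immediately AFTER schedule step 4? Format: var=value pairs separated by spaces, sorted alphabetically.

Answer: x=-6 y=-2 z=-4

Derivation:
Step 1: thread A executes A1 (x = x * -1). Shared: x=-3 y=0 z=4. PCs: A@1 B@0 C@0
Step 2: thread A executes A2 (x = x * 2). Shared: x=-6 y=0 z=4. PCs: A@2 B@0 C@0
Step 3: thread C executes C1 (y = y - 2). Shared: x=-6 y=-2 z=4. PCs: A@2 B@0 C@1
Step 4: thread C executes C2 (z = x + 2). Shared: x=-6 y=-2 z=-4. PCs: A@2 B@0 C@2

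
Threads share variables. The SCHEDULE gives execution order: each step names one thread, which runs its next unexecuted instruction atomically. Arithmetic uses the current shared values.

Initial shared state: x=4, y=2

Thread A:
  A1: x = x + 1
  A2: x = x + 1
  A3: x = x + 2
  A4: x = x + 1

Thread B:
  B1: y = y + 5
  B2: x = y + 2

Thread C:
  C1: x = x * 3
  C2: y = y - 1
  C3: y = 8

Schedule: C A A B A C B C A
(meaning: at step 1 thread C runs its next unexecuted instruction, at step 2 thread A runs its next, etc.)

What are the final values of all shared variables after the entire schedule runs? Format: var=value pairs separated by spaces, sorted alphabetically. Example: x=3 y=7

Step 1: thread C executes C1 (x = x * 3). Shared: x=12 y=2. PCs: A@0 B@0 C@1
Step 2: thread A executes A1 (x = x + 1). Shared: x=13 y=2. PCs: A@1 B@0 C@1
Step 3: thread A executes A2 (x = x + 1). Shared: x=14 y=2. PCs: A@2 B@0 C@1
Step 4: thread B executes B1 (y = y + 5). Shared: x=14 y=7. PCs: A@2 B@1 C@1
Step 5: thread A executes A3 (x = x + 2). Shared: x=16 y=7. PCs: A@3 B@1 C@1
Step 6: thread C executes C2 (y = y - 1). Shared: x=16 y=6. PCs: A@3 B@1 C@2
Step 7: thread B executes B2 (x = y + 2). Shared: x=8 y=6. PCs: A@3 B@2 C@2
Step 8: thread C executes C3 (y = 8). Shared: x=8 y=8. PCs: A@3 B@2 C@3
Step 9: thread A executes A4 (x = x + 1). Shared: x=9 y=8. PCs: A@4 B@2 C@3

Answer: x=9 y=8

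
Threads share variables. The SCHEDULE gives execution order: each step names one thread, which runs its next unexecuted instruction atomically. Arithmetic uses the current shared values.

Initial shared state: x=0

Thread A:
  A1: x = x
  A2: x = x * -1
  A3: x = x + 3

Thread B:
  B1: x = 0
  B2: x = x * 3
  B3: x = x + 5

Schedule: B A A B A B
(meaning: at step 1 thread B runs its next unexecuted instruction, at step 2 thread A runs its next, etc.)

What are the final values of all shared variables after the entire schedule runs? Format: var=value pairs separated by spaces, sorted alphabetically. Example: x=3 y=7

Answer: x=8

Derivation:
Step 1: thread B executes B1 (x = 0). Shared: x=0. PCs: A@0 B@1
Step 2: thread A executes A1 (x = x). Shared: x=0. PCs: A@1 B@1
Step 3: thread A executes A2 (x = x * -1). Shared: x=0. PCs: A@2 B@1
Step 4: thread B executes B2 (x = x * 3). Shared: x=0. PCs: A@2 B@2
Step 5: thread A executes A3 (x = x + 3). Shared: x=3. PCs: A@3 B@2
Step 6: thread B executes B3 (x = x + 5). Shared: x=8. PCs: A@3 B@3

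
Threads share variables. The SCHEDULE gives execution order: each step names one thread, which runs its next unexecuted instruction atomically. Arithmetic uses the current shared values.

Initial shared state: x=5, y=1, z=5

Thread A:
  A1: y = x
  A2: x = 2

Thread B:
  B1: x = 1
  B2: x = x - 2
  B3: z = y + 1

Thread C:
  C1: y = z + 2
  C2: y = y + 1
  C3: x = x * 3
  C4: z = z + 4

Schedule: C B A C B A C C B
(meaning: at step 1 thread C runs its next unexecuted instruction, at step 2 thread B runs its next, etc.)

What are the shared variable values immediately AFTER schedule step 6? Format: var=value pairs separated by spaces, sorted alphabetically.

Answer: x=2 y=2 z=5

Derivation:
Step 1: thread C executes C1 (y = z + 2). Shared: x=5 y=7 z=5. PCs: A@0 B@0 C@1
Step 2: thread B executes B1 (x = 1). Shared: x=1 y=7 z=5. PCs: A@0 B@1 C@1
Step 3: thread A executes A1 (y = x). Shared: x=1 y=1 z=5. PCs: A@1 B@1 C@1
Step 4: thread C executes C2 (y = y + 1). Shared: x=1 y=2 z=5. PCs: A@1 B@1 C@2
Step 5: thread B executes B2 (x = x - 2). Shared: x=-1 y=2 z=5. PCs: A@1 B@2 C@2
Step 6: thread A executes A2 (x = 2). Shared: x=2 y=2 z=5. PCs: A@2 B@2 C@2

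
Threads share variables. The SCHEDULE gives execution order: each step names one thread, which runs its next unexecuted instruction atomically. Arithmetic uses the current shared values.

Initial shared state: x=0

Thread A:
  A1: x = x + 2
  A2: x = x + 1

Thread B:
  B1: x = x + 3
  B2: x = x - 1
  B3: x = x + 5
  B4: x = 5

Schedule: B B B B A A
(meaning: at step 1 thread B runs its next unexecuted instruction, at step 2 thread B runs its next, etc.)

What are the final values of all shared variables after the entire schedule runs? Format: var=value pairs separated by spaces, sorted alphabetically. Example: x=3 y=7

Step 1: thread B executes B1 (x = x + 3). Shared: x=3. PCs: A@0 B@1
Step 2: thread B executes B2 (x = x - 1). Shared: x=2. PCs: A@0 B@2
Step 3: thread B executes B3 (x = x + 5). Shared: x=7. PCs: A@0 B@3
Step 4: thread B executes B4 (x = 5). Shared: x=5. PCs: A@0 B@4
Step 5: thread A executes A1 (x = x + 2). Shared: x=7. PCs: A@1 B@4
Step 6: thread A executes A2 (x = x + 1). Shared: x=8. PCs: A@2 B@4

Answer: x=8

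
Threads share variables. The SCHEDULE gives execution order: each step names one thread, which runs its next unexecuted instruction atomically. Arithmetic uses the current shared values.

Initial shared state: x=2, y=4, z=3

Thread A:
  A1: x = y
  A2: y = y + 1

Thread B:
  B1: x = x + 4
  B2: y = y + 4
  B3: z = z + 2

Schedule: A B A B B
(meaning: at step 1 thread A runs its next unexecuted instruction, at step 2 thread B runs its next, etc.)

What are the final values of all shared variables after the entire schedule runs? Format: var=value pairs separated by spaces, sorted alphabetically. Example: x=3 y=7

Step 1: thread A executes A1 (x = y). Shared: x=4 y=4 z=3. PCs: A@1 B@0
Step 2: thread B executes B1 (x = x + 4). Shared: x=8 y=4 z=3. PCs: A@1 B@1
Step 3: thread A executes A2 (y = y + 1). Shared: x=8 y=5 z=3. PCs: A@2 B@1
Step 4: thread B executes B2 (y = y + 4). Shared: x=8 y=9 z=3. PCs: A@2 B@2
Step 5: thread B executes B3 (z = z + 2). Shared: x=8 y=9 z=5. PCs: A@2 B@3

Answer: x=8 y=9 z=5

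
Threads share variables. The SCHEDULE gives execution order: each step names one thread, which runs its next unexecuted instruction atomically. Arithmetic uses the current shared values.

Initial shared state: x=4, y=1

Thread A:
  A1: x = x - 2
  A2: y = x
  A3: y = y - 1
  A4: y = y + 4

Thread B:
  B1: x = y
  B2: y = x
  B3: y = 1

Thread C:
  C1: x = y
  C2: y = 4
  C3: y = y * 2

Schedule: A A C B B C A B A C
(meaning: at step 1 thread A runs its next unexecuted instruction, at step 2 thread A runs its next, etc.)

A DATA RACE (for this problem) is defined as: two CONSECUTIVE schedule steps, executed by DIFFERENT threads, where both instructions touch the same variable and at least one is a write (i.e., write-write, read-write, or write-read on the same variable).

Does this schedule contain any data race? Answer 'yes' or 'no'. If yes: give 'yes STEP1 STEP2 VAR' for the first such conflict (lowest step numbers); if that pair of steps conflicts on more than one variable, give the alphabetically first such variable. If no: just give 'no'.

Steps 1,2: same thread (A). No race.
Steps 2,3: A(y = x) vs C(x = y). RACE on x (R-W), y (W-R). Multiple vars; alphabetically first is x.
Steps 3,4: C(x = y) vs B(x = y). RACE on x (W-W).
Steps 4,5: same thread (B). No race.
Steps 5,6: B(y = x) vs C(y = 4). RACE on y (W-W).
Steps 6,7: C(y = 4) vs A(y = y - 1). RACE on y (W-W).
Steps 7,8: A(y = y - 1) vs B(y = 1). RACE on y (W-W).
Steps 8,9: B(y = 1) vs A(y = y + 4). RACE on y (W-W).
Steps 9,10: A(y = y + 4) vs C(y = y * 2). RACE on y (W-W).
First conflict at steps 2,3.

Answer: yes 2 3 x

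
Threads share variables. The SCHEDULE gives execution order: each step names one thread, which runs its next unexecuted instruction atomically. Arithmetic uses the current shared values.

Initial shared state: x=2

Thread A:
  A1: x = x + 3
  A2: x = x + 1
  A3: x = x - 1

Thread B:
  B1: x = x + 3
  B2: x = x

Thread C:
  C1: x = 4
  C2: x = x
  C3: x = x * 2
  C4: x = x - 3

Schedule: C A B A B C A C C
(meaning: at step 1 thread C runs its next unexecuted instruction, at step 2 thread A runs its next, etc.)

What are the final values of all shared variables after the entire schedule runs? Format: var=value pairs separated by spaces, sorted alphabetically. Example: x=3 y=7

Answer: x=17

Derivation:
Step 1: thread C executes C1 (x = 4). Shared: x=4. PCs: A@0 B@0 C@1
Step 2: thread A executes A1 (x = x + 3). Shared: x=7. PCs: A@1 B@0 C@1
Step 3: thread B executes B1 (x = x + 3). Shared: x=10. PCs: A@1 B@1 C@1
Step 4: thread A executes A2 (x = x + 1). Shared: x=11. PCs: A@2 B@1 C@1
Step 5: thread B executes B2 (x = x). Shared: x=11. PCs: A@2 B@2 C@1
Step 6: thread C executes C2 (x = x). Shared: x=11. PCs: A@2 B@2 C@2
Step 7: thread A executes A3 (x = x - 1). Shared: x=10. PCs: A@3 B@2 C@2
Step 8: thread C executes C3 (x = x * 2). Shared: x=20. PCs: A@3 B@2 C@3
Step 9: thread C executes C4 (x = x - 3). Shared: x=17. PCs: A@3 B@2 C@4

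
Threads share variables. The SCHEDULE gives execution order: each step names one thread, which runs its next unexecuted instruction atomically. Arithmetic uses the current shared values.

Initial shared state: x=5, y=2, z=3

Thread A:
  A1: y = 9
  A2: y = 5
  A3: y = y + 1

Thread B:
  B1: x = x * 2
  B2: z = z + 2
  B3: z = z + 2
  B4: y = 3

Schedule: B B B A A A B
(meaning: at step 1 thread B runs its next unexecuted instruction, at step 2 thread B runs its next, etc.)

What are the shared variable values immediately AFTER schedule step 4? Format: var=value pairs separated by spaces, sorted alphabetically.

Step 1: thread B executes B1 (x = x * 2). Shared: x=10 y=2 z=3. PCs: A@0 B@1
Step 2: thread B executes B2 (z = z + 2). Shared: x=10 y=2 z=5. PCs: A@0 B@2
Step 3: thread B executes B3 (z = z + 2). Shared: x=10 y=2 z=7. PCs: A@0 B@3
Step 4: thread A executes A1 (y = 9). Shared: x=10 y=9 z=7. PCs: A@1 B@3

Answer: x=10 y=9 z=7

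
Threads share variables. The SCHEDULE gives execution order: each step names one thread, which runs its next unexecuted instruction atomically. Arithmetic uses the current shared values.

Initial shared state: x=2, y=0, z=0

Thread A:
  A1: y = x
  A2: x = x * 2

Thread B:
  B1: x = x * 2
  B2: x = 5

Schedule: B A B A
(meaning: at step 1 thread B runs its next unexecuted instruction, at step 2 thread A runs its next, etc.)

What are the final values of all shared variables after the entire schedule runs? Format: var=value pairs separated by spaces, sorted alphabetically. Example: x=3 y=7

Step 1: thread B executes B1 (x = x * 2). Shared: x=4 y=0 z=0. PCs: A@0 B@1
Step 2: thread A executes A1 (y = x). Shared: x=4 y=4 z=0. PCs: A@1 B@1
Step 3: thread B executes B2 (x = 5). Shared: x=5 y=4 z=0. PCs: A@1 B@2
Step 4: thread A executes A2 (x = x * 2). Shared: x=10 y=4 z=0. PCs: A@2 B@2

Answer: x=10 y=4 z=0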